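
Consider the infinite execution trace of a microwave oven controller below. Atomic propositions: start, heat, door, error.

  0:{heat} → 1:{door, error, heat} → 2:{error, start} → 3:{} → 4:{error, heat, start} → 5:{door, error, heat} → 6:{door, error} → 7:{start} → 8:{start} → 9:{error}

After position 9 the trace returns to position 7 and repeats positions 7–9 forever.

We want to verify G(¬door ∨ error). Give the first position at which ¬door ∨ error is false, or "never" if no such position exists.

never

¬door ∨ error holds at every position 0..9, and those are all the positions the trace ever visits, so the invariant G(¬door ∨ error) is never violated.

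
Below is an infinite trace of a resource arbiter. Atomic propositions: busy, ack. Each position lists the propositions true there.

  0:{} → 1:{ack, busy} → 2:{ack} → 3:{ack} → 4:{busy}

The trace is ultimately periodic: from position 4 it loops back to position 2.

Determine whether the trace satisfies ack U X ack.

Walking from position 0: X ack first holds at position 0, and ack holds at every earlier position along the way, so ack U X ack holds.

Yes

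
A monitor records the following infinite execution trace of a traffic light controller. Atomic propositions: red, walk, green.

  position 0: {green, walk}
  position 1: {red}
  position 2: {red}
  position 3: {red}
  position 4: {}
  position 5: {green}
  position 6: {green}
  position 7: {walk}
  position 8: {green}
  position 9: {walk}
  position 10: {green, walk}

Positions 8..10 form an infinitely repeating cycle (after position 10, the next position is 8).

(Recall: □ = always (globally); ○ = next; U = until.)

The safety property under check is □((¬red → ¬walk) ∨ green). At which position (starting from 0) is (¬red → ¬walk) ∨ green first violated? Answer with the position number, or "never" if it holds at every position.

Check (¬red → ¬walk) ∨ green at each position in order: 0 ✓, 1 ✓, 2 ✓, 3 ✓, 4 ✓, 5 ✓, 6 ✓.
At position 7 the labels are {walk}, so (¬red → ¬walk) ∨ green is false there. This is the first violation.

7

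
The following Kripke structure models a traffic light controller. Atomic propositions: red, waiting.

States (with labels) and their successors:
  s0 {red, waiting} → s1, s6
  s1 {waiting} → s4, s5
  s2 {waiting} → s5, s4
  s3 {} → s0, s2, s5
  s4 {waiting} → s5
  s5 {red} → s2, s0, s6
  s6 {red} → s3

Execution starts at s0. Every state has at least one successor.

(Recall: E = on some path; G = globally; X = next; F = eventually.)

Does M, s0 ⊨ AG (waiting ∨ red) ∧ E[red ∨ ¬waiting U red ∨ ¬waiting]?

States satisfying waiting ∨ red: {s0, s1, s2, s4, s5, s6}.
States satisfying AG (waiting ∨ red): ∅.
States satisfying red ∨ ¬waiting: {s0, s3, s5, s6}.
States satisfying E[red ∨ ¬waiting U red ∨ ¬waiting]: {s0, s3, s5, s6}.
States satisfying AG (waiting ∨ red) ∧ E[red ∨ ¬waiting U red ∨ ¬waiting]: ∅.
s0 ∉ Sat(AG (waiting ∨ red) ∧ E[red ∨ ¬waiting U red ∨ ¬waiting]).

Violated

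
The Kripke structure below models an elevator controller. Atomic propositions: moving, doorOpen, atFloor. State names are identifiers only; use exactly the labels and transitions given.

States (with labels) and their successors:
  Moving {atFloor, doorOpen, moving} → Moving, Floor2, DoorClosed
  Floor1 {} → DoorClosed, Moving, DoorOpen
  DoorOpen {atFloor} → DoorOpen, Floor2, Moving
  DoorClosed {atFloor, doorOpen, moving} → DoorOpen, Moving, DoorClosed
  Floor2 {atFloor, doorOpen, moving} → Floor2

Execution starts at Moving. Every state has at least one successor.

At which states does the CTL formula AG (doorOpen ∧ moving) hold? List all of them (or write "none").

{Floor2}

States satisfying doorOpen ∧ moving: {Moving, DoorClosed, Floor2}.
States satisfying AG (doorOpen ∧ moving): {Floor2}.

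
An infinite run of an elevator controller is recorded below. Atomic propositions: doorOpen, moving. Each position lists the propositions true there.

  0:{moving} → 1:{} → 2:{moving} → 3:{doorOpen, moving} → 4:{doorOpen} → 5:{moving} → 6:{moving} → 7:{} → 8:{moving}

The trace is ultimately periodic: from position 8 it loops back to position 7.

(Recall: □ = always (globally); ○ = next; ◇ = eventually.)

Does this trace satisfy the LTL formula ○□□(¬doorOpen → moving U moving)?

No

The position after 0 is 1; □□(¬doorOpen → moving U moving) is false there.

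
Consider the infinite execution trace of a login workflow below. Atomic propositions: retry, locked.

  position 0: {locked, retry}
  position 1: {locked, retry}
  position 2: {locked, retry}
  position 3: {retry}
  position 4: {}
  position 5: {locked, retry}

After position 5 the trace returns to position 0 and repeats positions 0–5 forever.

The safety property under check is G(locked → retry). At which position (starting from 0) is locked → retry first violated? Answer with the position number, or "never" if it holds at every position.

never

locked → retry holds at every position 0..5, and those are all the positions the trace ever visits, so the invariant G(locked → retry) is never violated.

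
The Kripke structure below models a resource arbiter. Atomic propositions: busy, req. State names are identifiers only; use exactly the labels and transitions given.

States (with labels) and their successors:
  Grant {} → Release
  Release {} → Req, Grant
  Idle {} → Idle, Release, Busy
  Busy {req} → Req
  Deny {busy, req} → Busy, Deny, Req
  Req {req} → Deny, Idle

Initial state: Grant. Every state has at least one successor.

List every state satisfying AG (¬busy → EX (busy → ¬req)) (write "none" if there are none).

{Grant, Release, Idle, Busy, Deny, Req}

States satisfying ¬busy → EX (busy → ¬req): {Grant, Release, Idle, Busy, Deny, Req}.
States satisfying AG (¬busy → EX (busy → ¬req)): {Grant, Release, Idle, Busy, Deny, Req}.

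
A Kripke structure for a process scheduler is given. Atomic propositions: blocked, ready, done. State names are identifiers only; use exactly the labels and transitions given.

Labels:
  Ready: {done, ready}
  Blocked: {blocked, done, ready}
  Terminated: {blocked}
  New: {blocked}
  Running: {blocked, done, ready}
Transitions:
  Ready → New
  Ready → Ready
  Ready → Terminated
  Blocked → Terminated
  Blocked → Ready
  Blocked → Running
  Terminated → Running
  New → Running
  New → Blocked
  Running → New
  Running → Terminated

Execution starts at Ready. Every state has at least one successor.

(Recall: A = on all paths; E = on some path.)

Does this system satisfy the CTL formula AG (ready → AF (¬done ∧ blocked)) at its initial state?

No

States satisfying ready → AF (¬done ∧ blocked): {Terminated, New, Running}.
States satisfying AG (ready → AF (¬done ∧ blocked)): ∅.
Blocked is reachable from Ready and violates ready → AF (¬done ∧ blocked), so AG fails at Ready.
Ready ∉ Sat(AG (ready → AF (¬done ∧ blocked))).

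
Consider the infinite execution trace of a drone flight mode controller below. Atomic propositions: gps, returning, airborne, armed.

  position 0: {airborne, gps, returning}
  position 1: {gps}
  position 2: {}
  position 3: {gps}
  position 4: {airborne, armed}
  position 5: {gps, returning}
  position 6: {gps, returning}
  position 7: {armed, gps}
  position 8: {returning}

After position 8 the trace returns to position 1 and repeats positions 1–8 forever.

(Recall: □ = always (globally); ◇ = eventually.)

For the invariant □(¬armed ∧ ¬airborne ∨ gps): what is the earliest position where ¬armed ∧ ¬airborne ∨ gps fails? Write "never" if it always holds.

Check ¬armed ∧ ¬airborne ∨ gps at each position in order: 0 ✓, 1 ✓, 2 ✓, 3 ✓.
At position 4 the labels are {airborne, armed}, so ¬armed ∧ ¬airborne ∨ gps is false there. This is the first violation.

4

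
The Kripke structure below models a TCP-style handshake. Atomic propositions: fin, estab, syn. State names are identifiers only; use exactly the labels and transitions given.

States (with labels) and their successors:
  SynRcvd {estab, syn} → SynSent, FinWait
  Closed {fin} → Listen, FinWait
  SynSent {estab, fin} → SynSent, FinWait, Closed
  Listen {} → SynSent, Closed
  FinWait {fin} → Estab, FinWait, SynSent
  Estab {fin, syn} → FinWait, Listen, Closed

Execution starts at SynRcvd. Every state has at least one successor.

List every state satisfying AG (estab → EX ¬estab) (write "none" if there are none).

States satisfying estab → EX ¬estab: {SynRcvd, Closed, SynSent, Listen, FinWait, Estab}.
States satisfying AG (estab → EX ¬estab): {SynRcvd, Closed, SynSent, Listen, FinWait, Estab}.

{SynRcvd, Closed, SynSent, Listen, FinWait, Estab}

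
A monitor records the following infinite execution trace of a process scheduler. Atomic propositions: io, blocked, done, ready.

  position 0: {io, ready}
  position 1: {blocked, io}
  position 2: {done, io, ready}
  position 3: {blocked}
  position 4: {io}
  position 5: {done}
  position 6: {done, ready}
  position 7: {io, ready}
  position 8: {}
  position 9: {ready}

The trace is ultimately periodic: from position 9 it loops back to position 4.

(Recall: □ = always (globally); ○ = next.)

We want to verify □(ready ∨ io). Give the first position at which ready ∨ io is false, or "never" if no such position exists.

Check ready ∨ io at each position in order: 0 ✓, 1 ✓, 2 ✓.
At position 3 the labels are {blocked}, so ready ∨ io is false there. This is the first violation.

3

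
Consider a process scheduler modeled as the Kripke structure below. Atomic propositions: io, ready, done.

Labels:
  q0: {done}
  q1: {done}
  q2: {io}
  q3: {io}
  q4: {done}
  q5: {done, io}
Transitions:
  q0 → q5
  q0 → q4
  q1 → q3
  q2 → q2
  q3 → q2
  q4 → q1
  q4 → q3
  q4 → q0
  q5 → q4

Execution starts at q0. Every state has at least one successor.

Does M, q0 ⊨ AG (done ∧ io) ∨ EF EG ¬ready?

Yes

States satisfying done ∧ io: {q5}.
States satisfying AG (done ∧ io): ∅.
States satisfying EG ¬ready: {q0, q1, q2, q3, q4, q5}.
States satisfying EF EG ¬ready: {q0, q1, q2, q3, q4, q5}.
States satisfying AG (done ∧ io) ∨ EF EG ¬ready: {q0, q1, q2, q3, q4, q5}.
q0 ∈ Sat(AG (done ∧ io) ∨ EF EG ¬ready).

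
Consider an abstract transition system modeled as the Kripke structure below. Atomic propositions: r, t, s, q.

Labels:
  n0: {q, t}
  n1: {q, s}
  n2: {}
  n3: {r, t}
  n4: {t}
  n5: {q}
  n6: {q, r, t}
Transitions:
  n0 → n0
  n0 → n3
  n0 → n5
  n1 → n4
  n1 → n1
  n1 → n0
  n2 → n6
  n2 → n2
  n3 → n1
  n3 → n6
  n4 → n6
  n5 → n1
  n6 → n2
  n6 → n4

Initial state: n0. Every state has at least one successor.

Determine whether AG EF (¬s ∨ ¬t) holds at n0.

States satisfying EF (¬s ∨ ¬t): {n0, n1, n2, n3, n4, n5, n6}.
States satisfying AG EF (¬s ∨ ¬t): {n0, n1, n2, n3, n4, n5, n6}.
Every state reachable from n0 satisfies EF (¬s ∨ ¬t).
n0 ∈ Sat(AG EF (¬s ∨ ¬t)).

Holds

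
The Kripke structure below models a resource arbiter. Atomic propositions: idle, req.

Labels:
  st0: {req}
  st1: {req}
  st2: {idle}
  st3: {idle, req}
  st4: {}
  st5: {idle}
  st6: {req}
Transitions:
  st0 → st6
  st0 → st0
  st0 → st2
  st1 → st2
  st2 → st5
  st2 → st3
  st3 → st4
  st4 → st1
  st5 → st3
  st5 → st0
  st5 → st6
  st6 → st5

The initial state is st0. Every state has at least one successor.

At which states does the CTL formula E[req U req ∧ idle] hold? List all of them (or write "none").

States satisfying req: {st0, st1, st3, st6}.
States satisfying req ∧ idle: {st3}.
States satisfying E[req U req ∧ idle]: {st3}.

{st3}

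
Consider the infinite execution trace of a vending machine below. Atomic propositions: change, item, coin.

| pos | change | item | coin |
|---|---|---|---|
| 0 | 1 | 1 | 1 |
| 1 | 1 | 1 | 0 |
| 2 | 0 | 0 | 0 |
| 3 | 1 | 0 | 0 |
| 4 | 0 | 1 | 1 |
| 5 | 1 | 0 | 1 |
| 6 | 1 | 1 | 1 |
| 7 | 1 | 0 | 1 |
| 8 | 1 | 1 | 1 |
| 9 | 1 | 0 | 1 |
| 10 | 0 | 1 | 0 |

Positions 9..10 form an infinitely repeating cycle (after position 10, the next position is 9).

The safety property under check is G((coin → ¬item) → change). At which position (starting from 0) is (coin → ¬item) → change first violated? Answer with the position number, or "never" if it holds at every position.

Check (coin → ¬item) → change at each position in order: 0 ✓, 1 ✓.
At position 2 the labels are {}, so (coin → ¬item) → change is false there. This is the first violation.

2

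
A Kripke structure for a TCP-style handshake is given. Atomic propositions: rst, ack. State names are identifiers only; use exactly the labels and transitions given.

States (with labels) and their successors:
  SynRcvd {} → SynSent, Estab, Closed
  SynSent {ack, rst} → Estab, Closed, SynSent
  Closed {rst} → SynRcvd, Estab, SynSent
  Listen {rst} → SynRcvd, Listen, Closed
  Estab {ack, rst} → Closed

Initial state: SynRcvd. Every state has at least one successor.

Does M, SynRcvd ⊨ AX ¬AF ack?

States satisfying ¬AF ack: {SynRcvd, Closed, Listen}.
States satisfying AX ¬AF ack: {Listen, Estab}.
SynRcvd ∉ Sat(AX ¬AF ack).

No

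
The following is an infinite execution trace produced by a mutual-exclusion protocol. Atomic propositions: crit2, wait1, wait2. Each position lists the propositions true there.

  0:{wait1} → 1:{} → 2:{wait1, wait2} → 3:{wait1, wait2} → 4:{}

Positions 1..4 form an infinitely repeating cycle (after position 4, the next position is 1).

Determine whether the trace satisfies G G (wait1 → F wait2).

Satisfied

G (wait1 → F wait2) holds at every position 0..4, and those are all positions ever visited, so G G (wait1 → F wait2) holds.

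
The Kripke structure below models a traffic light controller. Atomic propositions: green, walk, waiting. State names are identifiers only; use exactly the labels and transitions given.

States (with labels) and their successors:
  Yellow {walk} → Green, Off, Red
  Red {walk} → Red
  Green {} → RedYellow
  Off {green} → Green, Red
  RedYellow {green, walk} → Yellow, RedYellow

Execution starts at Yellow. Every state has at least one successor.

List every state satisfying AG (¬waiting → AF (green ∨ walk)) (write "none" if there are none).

{Yellow, Red, Green, Off, RedYellow}

States satisfying ¬waiting → AF (green ∨ walk): {Yellow, Red, Green, Off, RedYellow}.
States satisfying AG (¬waiting → AF (green ∨ walk)): {Yellow, Red, Green, Off, RedYellow}.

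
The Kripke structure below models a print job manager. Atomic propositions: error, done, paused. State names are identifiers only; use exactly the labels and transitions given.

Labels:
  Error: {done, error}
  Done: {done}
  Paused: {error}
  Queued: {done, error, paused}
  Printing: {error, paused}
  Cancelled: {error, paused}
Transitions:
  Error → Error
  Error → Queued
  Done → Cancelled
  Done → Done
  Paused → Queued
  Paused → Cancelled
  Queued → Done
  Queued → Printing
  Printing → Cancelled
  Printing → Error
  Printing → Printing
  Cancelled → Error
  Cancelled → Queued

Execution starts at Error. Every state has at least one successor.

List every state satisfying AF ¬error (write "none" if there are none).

States satisfying ¬error: {Done}.
States satisfying AF ¬error: {Done}.

{Done}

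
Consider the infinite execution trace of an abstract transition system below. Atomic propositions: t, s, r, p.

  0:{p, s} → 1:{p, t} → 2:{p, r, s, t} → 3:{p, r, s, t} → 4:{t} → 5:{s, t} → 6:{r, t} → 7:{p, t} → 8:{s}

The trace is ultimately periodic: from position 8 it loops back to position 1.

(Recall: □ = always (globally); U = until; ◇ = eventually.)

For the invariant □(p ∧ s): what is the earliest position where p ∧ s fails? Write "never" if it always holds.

1

Check p ∧ s at each position in order: 0 ✓.
At position 1 the labels are {p, t}, so p ∧ s is false there. This is the first violation.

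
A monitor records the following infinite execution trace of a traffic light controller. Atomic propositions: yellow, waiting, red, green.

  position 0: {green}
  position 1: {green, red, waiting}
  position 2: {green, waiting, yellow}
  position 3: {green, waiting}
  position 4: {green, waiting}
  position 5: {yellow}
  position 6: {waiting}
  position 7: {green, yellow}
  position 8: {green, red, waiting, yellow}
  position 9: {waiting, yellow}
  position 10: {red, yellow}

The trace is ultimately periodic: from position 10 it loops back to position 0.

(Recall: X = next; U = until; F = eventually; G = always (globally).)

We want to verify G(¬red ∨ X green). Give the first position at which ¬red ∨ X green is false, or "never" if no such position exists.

Check ¬red ∨ X green at each position in order: 0 ✓, 1 ✓, 2 ✓, 3 ✓, 4 ✓, 5 ✓, 6 ✓, 7 ✓.
At position 8 the labels are {green, red, waiting, yellow} and the next position 9 has {waiting, yellow}, so ¬red ∨ X green is false there. This is the first violation.

8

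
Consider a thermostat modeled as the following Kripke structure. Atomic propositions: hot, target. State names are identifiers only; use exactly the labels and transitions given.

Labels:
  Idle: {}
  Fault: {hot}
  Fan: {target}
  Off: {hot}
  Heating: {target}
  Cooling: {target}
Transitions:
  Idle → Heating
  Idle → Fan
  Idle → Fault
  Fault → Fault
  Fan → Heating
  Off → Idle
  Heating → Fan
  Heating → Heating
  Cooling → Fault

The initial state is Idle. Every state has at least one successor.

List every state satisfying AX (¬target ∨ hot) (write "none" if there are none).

{Fault, Off, Cooling}

States satisfying ¬target ∨ hot: {Idle, Fault, Off}.
States satisfying AX (¬target ∨ hot): {Fault, Off, Cooling}.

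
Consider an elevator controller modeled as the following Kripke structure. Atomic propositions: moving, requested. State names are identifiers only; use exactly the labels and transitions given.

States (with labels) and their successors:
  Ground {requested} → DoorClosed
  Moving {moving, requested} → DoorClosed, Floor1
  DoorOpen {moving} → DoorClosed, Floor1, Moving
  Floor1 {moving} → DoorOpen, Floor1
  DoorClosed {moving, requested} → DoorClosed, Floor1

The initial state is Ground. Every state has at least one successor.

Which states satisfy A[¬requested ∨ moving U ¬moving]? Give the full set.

{Ground}

States satisfying ¬requested ∨ moving: {Moving, DoorOpen, Floor1, DoorClosed}.
States satisfying ¬moving: {Ground}.
States satisfying A[¬requested ∨ moving U ¬moving]: {Ground}.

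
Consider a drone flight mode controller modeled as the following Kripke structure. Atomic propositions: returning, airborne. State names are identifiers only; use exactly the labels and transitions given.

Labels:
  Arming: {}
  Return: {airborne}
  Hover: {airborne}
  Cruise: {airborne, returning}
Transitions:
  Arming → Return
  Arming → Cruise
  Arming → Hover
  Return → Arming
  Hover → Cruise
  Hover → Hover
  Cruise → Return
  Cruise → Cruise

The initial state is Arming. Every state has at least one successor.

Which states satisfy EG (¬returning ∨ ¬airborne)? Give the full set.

{Arming, Return, Hover}

States satisfying ¬returning ∨ ¬airborne: {Arming, Return, Hover}.
States satisfying EG (¬returning ∨ ¬airborne): {Arming, Return, Hover}.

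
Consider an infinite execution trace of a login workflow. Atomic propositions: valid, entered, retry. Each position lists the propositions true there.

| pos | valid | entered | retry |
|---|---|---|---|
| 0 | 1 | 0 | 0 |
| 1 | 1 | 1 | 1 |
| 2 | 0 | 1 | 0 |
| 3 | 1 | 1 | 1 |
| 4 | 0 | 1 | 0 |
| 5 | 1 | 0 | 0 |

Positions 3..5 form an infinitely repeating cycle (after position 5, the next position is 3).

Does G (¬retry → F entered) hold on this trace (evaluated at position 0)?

Holds

¬retry → F entered holds at every position 0..5, and those are all positions ever visited, so G (¬retry → F entered) holds.
Positions where ¬retry holds: 0, 2, 4, 5.
Check F entered at each: 0→ok, 2→ok, 4→ok, 5→ok.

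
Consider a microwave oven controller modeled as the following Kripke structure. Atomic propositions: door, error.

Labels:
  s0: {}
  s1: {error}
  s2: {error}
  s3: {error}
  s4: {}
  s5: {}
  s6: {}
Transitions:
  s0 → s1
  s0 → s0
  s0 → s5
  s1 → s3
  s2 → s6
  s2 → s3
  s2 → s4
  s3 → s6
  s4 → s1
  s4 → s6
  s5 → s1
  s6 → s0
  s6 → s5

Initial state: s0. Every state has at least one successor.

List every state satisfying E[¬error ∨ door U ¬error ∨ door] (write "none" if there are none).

States satisfying ¬error ∨ door: {s0, s4, s5, s6}.
States satisfying E[¬error ∨ door U ¬error ∨ door]: {s0, s4, s5, s6}.

{s0, s4, s5, s6}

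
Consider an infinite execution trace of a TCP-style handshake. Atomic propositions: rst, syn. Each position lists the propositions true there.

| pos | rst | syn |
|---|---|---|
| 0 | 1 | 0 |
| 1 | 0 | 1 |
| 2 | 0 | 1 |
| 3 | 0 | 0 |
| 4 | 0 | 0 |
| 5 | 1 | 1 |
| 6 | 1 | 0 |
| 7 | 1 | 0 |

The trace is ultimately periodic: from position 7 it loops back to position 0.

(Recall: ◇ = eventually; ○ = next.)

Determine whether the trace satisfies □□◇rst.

Satisfied

□◇rst holds at every position 0..7, and those are all positions ever visited, so □□◇rst holds.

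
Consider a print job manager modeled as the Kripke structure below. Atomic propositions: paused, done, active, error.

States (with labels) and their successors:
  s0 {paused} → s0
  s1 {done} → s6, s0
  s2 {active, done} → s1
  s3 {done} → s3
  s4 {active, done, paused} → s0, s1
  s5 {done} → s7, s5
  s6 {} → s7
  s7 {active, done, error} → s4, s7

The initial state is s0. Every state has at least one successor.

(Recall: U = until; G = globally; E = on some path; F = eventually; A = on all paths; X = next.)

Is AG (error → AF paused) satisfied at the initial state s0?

States satisfying error → AF paused: {s0, s1, s2, s3, s4, s5, s6}.
States satisfying AG (error → AF paused): {s0, s3}.
Every state reachable from s0 satisfies error → AF paused.
s0 ∈ Sat(AG (error → AF paused)).

Holds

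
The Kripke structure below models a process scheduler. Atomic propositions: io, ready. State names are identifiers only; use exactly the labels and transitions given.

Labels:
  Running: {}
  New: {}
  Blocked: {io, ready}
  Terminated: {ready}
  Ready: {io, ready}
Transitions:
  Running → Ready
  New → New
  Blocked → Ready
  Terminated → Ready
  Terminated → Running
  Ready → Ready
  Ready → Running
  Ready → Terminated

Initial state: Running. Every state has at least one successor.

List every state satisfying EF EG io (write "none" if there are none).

{Running, Blocked, Terminated, Ready}

States satisfying EG io: {Blocked, Ready}.
States satisfying EF EG io: {Running, Blocked, Terminated, Ready}.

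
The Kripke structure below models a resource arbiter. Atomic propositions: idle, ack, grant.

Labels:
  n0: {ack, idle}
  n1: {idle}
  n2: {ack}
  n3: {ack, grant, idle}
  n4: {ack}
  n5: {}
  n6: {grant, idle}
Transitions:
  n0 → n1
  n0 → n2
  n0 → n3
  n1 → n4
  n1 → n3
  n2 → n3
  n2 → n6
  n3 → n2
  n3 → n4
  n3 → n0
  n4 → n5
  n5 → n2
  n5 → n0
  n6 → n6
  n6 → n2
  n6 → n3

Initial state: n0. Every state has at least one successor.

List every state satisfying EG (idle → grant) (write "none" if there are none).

{n2, n3, n4, n5, n6}

States satisfying idle → grant: {n2, n3, n4, n5, n6}.
States satisfying EG (idle → grant): {n2, n3, n4, n5, n6}.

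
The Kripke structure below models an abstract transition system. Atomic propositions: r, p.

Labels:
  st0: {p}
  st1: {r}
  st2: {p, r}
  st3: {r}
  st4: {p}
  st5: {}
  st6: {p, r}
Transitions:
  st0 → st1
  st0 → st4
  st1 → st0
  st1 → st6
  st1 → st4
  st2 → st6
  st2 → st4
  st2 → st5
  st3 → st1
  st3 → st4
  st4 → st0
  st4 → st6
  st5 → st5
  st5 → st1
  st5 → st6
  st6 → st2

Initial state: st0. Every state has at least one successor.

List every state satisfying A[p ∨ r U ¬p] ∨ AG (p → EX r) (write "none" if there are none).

{st0, st1, st2, st3, st4, st5, st6}

States satisfying p ∨ r: {st0, st1, st2, st3, st4, st6}.
States satisfying ¬p: {st1, st3, st5}.
States satisfying A[p ∨ r U ¬p]: {st1, st3, st5}.
States satisfying p → EX r: {st0, st1, st2, st3, st4, st5, st6}.
States satisfying AG (p → EX r): {st0, st1, st2, st3, st4, st5, st6}.
States satisfying A[p ∨ r U ¬p] ∨ AG (p → EX r): {st0, st1, st2, st3, st4, st5, st6}.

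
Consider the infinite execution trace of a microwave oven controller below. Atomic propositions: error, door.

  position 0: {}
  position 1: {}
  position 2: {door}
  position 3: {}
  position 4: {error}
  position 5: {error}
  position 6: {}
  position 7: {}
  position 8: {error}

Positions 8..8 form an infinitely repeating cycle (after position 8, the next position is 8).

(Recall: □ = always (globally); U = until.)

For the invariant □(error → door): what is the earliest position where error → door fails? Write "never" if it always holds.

Check error → door at each position in order: 0 ✓, 1 ✓, 2 ✓, 3 ✓.
At position 4 the labels are {error}, so error → door is false there. This is the first violation.

4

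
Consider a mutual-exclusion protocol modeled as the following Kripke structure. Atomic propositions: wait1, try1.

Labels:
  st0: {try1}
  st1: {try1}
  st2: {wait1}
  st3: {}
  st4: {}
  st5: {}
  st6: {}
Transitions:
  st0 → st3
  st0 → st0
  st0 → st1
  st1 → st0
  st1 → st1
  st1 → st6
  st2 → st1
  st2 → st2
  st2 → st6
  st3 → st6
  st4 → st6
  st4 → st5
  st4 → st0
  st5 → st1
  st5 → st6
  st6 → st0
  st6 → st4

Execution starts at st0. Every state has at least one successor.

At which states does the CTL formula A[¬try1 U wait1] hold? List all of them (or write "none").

States satisfying ¬try1: {st2, st3, st4, st5, st6}.
States satisfying wait1: {st2}.
States satisfying A[¬try1 U wait1]: {st2}.

{st2}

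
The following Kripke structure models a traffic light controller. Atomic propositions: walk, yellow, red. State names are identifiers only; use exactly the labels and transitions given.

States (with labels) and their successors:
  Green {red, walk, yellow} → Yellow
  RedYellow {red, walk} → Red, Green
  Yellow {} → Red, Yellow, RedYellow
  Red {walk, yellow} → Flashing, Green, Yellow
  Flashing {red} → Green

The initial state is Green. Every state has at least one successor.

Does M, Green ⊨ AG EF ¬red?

States satisfying EF ¬red: {Green, RedYellow, Yellow, Red, Flashing}.
States satisfying AG EF ¬red: {Green, RedYellow, Yellow, Red, Flashing}.
Every state reachable from Green satisfies EF ¬red.
Green ∈ Sat(AG EF ¬red).

Satisfied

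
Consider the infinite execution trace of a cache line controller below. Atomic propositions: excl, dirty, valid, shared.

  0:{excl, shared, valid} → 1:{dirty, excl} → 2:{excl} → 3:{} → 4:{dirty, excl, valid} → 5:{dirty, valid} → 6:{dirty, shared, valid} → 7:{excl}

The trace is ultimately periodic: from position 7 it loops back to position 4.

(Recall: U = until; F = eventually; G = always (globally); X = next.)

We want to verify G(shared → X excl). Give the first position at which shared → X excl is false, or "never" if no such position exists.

never

shared → X excl holds at every position 0..7, and those are all the positions the trace ever visits, so the invariant G(shared → X excl) is never violated.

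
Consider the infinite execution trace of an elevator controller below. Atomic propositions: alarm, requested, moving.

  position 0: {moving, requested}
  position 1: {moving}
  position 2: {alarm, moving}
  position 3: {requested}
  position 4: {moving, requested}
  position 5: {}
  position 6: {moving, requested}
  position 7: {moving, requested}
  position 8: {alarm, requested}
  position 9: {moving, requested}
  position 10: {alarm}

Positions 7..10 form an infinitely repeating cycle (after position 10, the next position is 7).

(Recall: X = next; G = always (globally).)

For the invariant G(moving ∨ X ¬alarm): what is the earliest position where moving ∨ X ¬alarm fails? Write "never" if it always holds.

never

moving ∨ X ¬alarm holds at every position 0..10, and those are all the positions the trace ever visits, so the invariant G(moving ∨ X ¬alarm) is never violated.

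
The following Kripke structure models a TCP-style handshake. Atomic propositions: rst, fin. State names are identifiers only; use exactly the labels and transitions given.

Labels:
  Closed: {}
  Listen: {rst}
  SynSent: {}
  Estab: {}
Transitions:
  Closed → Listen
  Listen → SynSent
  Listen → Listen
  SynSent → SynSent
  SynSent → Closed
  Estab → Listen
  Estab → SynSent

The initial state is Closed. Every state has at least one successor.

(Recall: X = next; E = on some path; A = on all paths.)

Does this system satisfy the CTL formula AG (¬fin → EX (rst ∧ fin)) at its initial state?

No

States satisfying ¬fin → EX (rst ∧ fin): ∅.
States satisfying AG (¬fin → EX (rst ∧ fin)): ∅.
Closed is reachable from Closed and violates ¬fin → EX (rst ∧ fin), so AG fails at Closed.
Closed ∉ Sat(AG (¬fin → EX (rst ∧ fin))).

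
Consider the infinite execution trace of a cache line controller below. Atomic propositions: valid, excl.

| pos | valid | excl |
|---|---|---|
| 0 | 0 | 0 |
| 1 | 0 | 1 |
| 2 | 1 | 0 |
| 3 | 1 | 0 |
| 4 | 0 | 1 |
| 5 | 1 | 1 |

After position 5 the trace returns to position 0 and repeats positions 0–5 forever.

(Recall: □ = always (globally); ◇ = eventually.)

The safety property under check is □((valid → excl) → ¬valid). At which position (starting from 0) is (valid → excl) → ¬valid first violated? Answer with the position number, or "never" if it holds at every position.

Check (valid → excl) → ¬valid at each position in order: 0 ✓, 1 ✓, 2 ✓, 3 ✓, 4 ✓.
At position 5 the labels are {excl, valid}, so (valid → excl) → ¬valid is false there. This is the first violation.

5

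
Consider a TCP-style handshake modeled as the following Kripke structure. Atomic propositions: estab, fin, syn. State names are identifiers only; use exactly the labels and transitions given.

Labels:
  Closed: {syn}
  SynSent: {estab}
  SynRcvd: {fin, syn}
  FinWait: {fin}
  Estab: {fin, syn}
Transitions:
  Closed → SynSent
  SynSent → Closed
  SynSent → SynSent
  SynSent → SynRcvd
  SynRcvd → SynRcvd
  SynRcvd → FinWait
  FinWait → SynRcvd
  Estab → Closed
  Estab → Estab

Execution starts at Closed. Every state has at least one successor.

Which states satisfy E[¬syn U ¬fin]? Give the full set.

{Closed, SynSent}

States satisfying ¬syn: {SynSent, FinWait}.
States satisfying ¬fin: {Closed, SynSent}.
States satisfying E[¬syn U ¬fin]: {Closed, SynSent}.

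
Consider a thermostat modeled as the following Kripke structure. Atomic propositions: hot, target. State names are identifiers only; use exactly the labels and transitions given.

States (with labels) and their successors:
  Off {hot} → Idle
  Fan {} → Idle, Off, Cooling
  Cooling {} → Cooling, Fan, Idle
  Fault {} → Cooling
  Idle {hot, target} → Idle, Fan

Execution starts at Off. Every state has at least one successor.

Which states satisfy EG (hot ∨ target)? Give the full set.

{Off, Idle}

States satisfying hot ∨ target: {Off, Idle}.
States satisfying EG (hot ∨ target): {Off, Idle}.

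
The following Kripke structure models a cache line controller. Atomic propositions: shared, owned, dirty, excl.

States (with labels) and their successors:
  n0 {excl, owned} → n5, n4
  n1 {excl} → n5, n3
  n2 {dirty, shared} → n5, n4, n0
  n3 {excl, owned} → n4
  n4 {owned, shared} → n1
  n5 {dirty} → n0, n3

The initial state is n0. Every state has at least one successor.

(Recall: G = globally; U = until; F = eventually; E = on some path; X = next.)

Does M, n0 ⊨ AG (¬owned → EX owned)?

Holds

States satisfying ¬owned → EX owned: {n0, n1, n2, n3, n4, n5}.
States satisfying AG (¬owned → EX owned): {n0, n1, n2, n3, n4, n5}.
Every state reachable from n0 satisfies ¬owned → EX owned.
n0 ∈ Sat(AG (¬owned → EX owned)).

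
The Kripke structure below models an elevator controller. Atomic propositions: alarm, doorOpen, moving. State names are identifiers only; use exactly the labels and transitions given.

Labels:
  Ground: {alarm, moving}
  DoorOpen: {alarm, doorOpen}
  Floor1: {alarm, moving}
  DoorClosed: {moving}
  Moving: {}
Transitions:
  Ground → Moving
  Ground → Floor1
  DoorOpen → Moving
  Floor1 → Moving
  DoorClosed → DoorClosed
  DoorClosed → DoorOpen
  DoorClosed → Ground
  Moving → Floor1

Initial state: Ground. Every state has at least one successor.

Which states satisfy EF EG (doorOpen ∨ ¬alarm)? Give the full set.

States satisfying EG (doorOpen ∨ ¬alarm): {DoorClosed}.
States satisfying EF EG (doorOpen ∨ ¬alarm): {DoorClosed}.

{DoorClosed}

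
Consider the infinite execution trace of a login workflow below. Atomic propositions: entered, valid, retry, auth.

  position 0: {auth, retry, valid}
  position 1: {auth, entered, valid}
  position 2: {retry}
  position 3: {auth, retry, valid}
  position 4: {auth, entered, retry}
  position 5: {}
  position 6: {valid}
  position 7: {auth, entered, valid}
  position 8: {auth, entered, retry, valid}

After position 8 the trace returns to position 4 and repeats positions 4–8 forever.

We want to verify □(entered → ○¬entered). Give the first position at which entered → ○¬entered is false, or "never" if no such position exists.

Check entered → ○¬entered at each position in order: 0 ✓, 1 ✓, 2 ✓, 3 ✓, 4 ✓, 5 ✓, 6 ✓.
At position 7 the labels are {auth, entered, valid} and the next position 8 has {auth, entered, retry, valid}, so entered → ○¬entered is false there. This is the first violation.

7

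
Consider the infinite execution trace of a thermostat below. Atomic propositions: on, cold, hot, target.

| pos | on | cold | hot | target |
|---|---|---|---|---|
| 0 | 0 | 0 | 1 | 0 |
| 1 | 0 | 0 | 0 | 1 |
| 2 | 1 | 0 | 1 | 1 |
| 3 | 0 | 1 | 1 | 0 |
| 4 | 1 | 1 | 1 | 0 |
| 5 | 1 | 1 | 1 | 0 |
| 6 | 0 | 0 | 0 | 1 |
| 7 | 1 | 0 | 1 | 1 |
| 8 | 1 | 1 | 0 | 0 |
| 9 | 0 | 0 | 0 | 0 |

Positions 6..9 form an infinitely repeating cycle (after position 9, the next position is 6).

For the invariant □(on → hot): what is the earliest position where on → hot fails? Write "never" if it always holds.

8

Check on → hot at each position in order: 0 ✓, 1 ✓, 2 ✓, 3 ✓, 4 ✓, 5 ✓, 6 ✓, 7 ✓.
At position 8 the labels are {cold, on}, so on → hot is false there. This is the first violation.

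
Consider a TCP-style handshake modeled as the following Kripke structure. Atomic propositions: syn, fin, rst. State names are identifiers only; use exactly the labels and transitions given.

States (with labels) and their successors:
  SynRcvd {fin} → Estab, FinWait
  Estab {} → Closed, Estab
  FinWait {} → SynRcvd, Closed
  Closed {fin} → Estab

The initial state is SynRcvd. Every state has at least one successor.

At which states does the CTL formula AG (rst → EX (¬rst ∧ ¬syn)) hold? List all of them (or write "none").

States satisfying rst → EX (¬rst ∧ ¬syn): {SynRcvd, Estab, FinWait, Closed}.
States satisfying AG (rst → EX (¬rst ∧ ¬syn)): {SynRcvd, Estab, FinWait, Closed}.

{SynRcvd, Estab, FinWait, Closed}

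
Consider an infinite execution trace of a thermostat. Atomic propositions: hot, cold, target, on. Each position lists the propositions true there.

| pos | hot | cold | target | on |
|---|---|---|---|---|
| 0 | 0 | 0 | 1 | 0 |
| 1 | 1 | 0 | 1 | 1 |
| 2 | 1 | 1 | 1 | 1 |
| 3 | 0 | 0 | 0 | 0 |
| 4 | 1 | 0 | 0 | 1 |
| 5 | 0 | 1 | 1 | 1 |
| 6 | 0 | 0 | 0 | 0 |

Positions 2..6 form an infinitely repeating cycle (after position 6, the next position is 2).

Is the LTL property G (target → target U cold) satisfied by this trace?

Satisfied

target → target U cold holds at every position 0..6, and those are all positions ever visited, so G (target → target U cold) holds.
Positions where target holds: 0, 1, 2, 5.
Check target U cold at each: 0→ok, 1→ok, 2→ok, 5→ok.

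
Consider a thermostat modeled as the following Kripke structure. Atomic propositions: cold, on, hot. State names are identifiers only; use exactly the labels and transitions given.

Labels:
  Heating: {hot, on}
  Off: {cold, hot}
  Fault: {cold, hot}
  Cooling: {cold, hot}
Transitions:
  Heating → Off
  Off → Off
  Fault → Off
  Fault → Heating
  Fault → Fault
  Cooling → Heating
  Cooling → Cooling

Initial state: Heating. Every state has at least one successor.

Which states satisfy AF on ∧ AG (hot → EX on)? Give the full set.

none

States satisfying on: {Heating}.
States satisfying AF on: {Heating}.
States satisfying hot → EX on: {Fault, Cooling}.
States satisfying AG (hot → EX on): ∅.
States satisfying AF on ∧ AG (hot → EX on): ∅.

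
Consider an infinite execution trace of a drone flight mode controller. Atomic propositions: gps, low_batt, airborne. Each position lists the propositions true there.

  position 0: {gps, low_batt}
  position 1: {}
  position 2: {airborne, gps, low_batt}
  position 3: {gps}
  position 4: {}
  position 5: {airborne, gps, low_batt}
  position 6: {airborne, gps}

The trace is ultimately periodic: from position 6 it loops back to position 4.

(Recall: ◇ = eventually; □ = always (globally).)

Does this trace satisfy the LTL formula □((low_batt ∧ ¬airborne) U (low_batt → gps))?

(low_batt ∧ ¬airborne) U (low_batt → gps) holds at every position 0..6, and those are all positions ever visited, so □((low_batt ∧ ¬airborne) U (low_batt → gps)) holds.

Yes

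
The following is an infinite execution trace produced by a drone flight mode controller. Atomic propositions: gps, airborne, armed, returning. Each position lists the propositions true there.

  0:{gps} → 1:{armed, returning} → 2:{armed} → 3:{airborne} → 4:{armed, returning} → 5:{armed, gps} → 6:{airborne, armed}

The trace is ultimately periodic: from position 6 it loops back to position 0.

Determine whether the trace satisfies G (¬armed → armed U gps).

Does not hold

¬armed → armed U gps must hold at every position from 0 onward. It fails at position 3, so G (¬armed → armed U gps) is false.
Positions where ¬armed holds: 0, 3.
Check armed U gps at each: 0→ok, 3→fails.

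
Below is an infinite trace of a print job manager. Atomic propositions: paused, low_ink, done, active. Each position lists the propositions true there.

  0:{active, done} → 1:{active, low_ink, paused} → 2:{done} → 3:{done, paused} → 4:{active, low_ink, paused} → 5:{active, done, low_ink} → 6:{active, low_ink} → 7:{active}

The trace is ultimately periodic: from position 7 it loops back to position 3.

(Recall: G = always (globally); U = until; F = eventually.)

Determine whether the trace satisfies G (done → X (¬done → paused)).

Violated

done → X (¬done → paused) must hold at every position from 0 onward. It fails at position 5, so G (done → X (¬done → paused)) is false.
Positions where done holds: 0, 2, 3, 5.
Check X (¬done → paused) at each: 0→ok, 2→ok, 3→ok, 5→fails.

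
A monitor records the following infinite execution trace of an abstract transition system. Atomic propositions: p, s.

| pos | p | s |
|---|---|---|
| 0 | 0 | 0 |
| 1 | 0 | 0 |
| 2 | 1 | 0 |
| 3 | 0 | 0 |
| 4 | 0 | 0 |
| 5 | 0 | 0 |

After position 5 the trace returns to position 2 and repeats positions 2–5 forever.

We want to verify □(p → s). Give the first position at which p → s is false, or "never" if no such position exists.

2

Check p → s at each position in order: 0 ✓, 1 ✓.
At position 2 the labels are {p}, so p → s is false there. This is the first violation.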